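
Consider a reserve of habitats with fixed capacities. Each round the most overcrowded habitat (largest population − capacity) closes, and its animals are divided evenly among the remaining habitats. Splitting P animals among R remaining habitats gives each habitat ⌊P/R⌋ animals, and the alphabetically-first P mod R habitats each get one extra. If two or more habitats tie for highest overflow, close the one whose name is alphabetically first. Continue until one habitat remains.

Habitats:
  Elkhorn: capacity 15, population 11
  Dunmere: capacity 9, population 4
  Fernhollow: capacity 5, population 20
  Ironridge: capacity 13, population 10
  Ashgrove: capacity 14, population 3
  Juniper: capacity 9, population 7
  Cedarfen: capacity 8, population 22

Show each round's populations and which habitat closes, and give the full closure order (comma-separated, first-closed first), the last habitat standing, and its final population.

Round 1: Ashgrove=3 Cedarfen=22 Dunmere=4 Elkhorn=11 Fernhollow=20 Ironridge=10 Juniper=7 → close Fernhollow (overflow 15)
  20÷6 = 3 each, +1 to first 2
Round 2: Ashgrove=7 Cedarfen=26 Dunmere=7 Elkhorn=14 Ironridge=13 Juniper=10 → close Cedarfen (overflow 18)
  26÷5 = 5 each, +1 to first 1
Round 3: Ashgrove=13 Dunmere=12 Elkhorn=19 Ironridge=18 Juniper=15 → close Juniper (overflow 6)
  15÷4 = 3 each, +1 to first 3
Round 4: Ashgrove=17 Dunmere=16 Elkhorn=23 Ironridge=21 → close Elkhorn (overflow 8)
  23÷3 = 7 each, +1 to first 2
Round 5: Ashgrove=25 Dunmere=24 Ironridge=28 → close Dunmere (overflow 15)
  24÷2 = 12 each, +1 to first 0
Round 6: Ashgrove=37 Ironridge=40 → close Ironridge (overflow 27)
  40÷1 = 40 each, +1 to first 0

Closure order: Fernhollow, Cedarfen, Juniper, Elkhorn, Dunmere, Ironridge
Last habitat: Ashgrove with 77 animals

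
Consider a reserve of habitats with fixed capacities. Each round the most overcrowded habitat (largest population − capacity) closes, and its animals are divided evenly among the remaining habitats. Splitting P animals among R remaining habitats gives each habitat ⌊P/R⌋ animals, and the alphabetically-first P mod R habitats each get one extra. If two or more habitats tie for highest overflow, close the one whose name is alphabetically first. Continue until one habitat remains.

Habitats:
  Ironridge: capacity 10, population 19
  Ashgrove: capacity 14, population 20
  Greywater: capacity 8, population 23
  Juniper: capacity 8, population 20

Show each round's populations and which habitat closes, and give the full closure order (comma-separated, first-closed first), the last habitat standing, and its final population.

Round 1: Ashgrove=20 Greywater=23 Ironridge=19 Juniper=20 → close Greywater (overflow 15)
  23÷3 = 7 each, +1 to first 2
Round 2: Ashgrove=28 Ironridge=27 Juniper=27 → close Juniper (overflow 19)
  27÷2 = 13 each, +1 to first 1
Round 3: Ashgrove=42 Ironridge=40 → close Ironridge (overflow 30)
  40÷1 = 40 each, +1 to first 0

Closure order: Greywater, Juniper, Ironridge
Last habitat: Ashgrove with 82 animals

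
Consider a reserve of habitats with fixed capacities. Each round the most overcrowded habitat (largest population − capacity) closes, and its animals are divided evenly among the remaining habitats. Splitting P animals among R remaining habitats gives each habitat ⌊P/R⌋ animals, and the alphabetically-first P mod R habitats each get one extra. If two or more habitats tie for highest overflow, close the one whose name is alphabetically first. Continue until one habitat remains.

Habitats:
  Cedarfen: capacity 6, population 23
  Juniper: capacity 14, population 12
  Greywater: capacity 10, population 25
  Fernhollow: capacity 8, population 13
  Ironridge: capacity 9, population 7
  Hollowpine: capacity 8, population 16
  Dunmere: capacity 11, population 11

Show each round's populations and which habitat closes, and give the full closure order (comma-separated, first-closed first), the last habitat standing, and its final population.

Round 1: Cedarfen=23 Dunmere=11 Fernhollow=13 Greywater=25 Hollowpine=16 Ironridge=7 Juniper=12 → close Cedarfen (overflow 17)
  23÷6 = 3 each, +1 to first 5
Round 2: Dunmere=15 Fernhollow=17 Greywater=29 Hollowpine=20 Ironridge=11 Juniper=15 → close Greywater (overflow 19)
  29÷5 = 5 each, +1 to first 4
Round 3: Dunmere=21 Fernhollow=23 Hollowpine=26 Ironridge=17 Juniper=20 → close Hollowpine (overflow 18)
  26÷4 = 6 each, +1 to first 2
Round 4: Dunmere=28 Fernhollow=30 Ironridge=23 Juniper=26 → close Fernhollow (overflow 22)
  30÷3 = 10 each, +1 to first 0
Round 5: Dunmere=38 Ironridge=33 Juniper=36 → close Dunmere (overflow 27)
  38÷2 = 19 each, +1 to first 0
Round 6: Ironridge=52 Juniper=55 → close Ironridge (overflow 43)
  52÷1 = 52 each, +1 to first 0

Closure order: Cedarfen, Greywater, Hollowpine, Fernhollow, Dunmere, Ironridge
Last habitat: Juniper with 107 animals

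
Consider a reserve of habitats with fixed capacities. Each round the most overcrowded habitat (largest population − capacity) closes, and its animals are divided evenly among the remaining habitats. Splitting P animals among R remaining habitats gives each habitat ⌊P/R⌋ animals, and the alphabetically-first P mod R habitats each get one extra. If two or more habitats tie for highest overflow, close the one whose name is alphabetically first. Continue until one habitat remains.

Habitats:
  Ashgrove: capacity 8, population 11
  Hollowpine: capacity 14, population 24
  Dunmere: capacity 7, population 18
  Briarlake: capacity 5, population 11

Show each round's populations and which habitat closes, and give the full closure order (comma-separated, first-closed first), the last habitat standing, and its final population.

Round 1: Ashgrove=11 Briarlake=11 Dunmere=18 Hollowpine=24 → close Dunmere (overflow 11)
  18÷3 = 6 each, +1 to first 0
Round 2: Ashgrove=17 Briarlake=17 Hollowpine=30 → close Hollowpine (overflow 16)
  30÷2 = 15 each, +1 to first 0
Round 3: Ashgrove=32 Briarlake=32 → close Briarlake (overflow 27)
  32÷1 = 32 each, +1 to first 0

Closure order: Dunmere, Hollowpine, Briarlake
Last habitat: Ashgrove with 64 animals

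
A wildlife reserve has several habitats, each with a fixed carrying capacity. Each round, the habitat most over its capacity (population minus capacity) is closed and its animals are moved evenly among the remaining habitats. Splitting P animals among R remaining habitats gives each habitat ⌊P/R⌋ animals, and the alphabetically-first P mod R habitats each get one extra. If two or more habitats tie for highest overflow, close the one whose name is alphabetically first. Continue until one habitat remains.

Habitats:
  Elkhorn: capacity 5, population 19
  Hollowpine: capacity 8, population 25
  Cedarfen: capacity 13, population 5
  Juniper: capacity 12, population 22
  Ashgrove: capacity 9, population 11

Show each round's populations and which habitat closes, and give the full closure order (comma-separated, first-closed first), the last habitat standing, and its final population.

Round 1: Ashgrove=11 Cedarfen=5 Elkhorn=19 Hollowpine=25 Juniper=22 → close Hollowpine (overflow 17)
  25÷4 = 6 each, +1 to first 1
Round 2: Ashgrove=18 Cedarfen=11 Elkhorn=25 Juniper=28 → close Elkhorn (overflow 20)
  25÷3 = 8 each, +1 to first 1
Round 3: Ashgrove=27 Cedarfen=19 Juniper=36 → close Juniper (overflow 24)
  36÷2 = 18 each, +1 to first 0
Round 4: Ashgrove=45 Cedarfen=37 → close Ashgrove (overflow 36)
  45÷1 = 45 each, +1 to first 0

Closure order: Hollowpine, Elkhorn, Juniper, Ashgrove
Last habitat: Cedarfen with 82 animals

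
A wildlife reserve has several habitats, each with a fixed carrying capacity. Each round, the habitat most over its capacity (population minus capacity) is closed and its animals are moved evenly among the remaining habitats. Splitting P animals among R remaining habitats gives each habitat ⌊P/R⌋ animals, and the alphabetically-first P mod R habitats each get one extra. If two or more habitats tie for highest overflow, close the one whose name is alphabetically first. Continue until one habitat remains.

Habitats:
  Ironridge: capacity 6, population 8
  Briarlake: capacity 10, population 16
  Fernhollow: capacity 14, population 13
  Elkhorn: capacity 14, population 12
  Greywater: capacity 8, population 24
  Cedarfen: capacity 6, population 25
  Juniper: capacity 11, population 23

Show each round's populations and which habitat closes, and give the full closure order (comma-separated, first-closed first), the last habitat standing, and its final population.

Closure order: Cedarfen, Greywater, Juniper, Briarlake, Ironridge, Fernhollow
Last habitat: Elkhorn with 121 animals

Round 1: Briarlake=16 Cedarfen=25 Elkhorn=12 Fernhollow=13 Greywater=24 Ironridge=8 Juniper=23 → close Cedarfen (overflow 19)
  25÷6 = 4 each, +1 to first 1
Round 2: Briarlake=21 Elkhorn=16 Fernhollow=17 Greywater=28 Ironridge=12 Juniper=27 → close Greywater (overflow 20)
  28÷5 = 5 each, +1 to first 3
Round 3: Briarlake=27 Elkhorn=22 Fernhollow=23 Ironridge=17 Juniper=32 → close Juniper (overflow 21)
  32÷4 = 8 each, +1 to first 0
Round 4: Briarlake=35 Elkhorn=30 Fernhollow=31 Ironridge=25 → close Briarlake (overflow 25)
  35÷3 = 11 each, +1 to first 2
Round 5: Elkhorn=42 Fernhollow=43 Ironridge=36 → close Ironridge (overflow 30)
  36÷2 = 18 each, +1 to first 0
Round 6: Elkhorn=60 Fernhollow=61 → close Fernhollow (overflow 47)
  61÷1 = 61 each, +1 to first 0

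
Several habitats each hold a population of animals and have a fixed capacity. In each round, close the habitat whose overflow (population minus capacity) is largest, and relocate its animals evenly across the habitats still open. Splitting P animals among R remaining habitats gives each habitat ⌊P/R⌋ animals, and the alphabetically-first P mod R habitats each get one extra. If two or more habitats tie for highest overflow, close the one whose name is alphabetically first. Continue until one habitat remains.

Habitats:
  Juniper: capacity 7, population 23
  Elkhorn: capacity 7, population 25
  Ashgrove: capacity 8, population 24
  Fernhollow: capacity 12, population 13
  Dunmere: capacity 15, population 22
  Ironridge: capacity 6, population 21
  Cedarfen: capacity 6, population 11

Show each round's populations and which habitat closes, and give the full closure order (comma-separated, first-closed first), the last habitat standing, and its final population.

Round 1: Ashgrove=24 Cedarfen=11 Dunmere=22 Elkhorn=25 Fernhollow=13 Ironridge=21 Juniper=23 → close Elkhorn (overflow 18)
  25÷6 = 4 each, +1 to first 1
Round 2: Ashgrove=29 Cedarfen=15 Dunmere=26 Fernhollow=17 Ironridge=25 Juniper=27 → close Ashgrove (overflow 21)
  29÷5 = 5 each, +1 to first 4
Round 3: Cedarfen=21 Dunmere=32 Fernhollow=23 Ironridge=31 Juniper=32 → close Ironridge (overflow 25)
  31÷4 = 7 each, +1 to first 3
Round 4: Cedarfen=29 Dunmere=40 Fernhollow=31 Juniper=39 → close Juniper (overflow 32)
  39÷3 = 13 each, +1 to first 0
Round 5: Cedarfen=42 Dunmere=53 Fernhollow=44 → close Dunmere (overflow 38)
  53÷2 = 26 each, +1 to first 1
Round 6: Cedarfen=69 Fernhollow=70 → close Cedarfen (overflow 63)
  69÷1 = 69 each, +1 to first 0

Closure order: Elkhorn, Ashgrove, Ironridge, Juniper, Dunmere, Cedarfen
Last habitat: Fernhollow with 139 animals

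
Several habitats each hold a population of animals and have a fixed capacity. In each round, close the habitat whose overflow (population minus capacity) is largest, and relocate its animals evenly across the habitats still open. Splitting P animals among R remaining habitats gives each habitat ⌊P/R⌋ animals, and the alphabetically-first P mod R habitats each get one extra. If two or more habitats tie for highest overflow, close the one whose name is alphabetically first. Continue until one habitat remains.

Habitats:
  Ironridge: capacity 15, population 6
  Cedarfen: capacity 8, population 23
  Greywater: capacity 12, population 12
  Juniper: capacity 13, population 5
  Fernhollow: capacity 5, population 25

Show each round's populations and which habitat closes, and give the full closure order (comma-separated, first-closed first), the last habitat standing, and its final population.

Closure order: Fernhollow, Cedarfen, Greywater, Juniper
Last habitat: Ironridge with 71 animals

Round 1: Cedarfen=23 Fernhollow=25 Greywater=12 Ironridge=6 Juniper=5 → close Fernhollow (overflow 20)
  25÷4 = 6 each, +1 to first 1
Round 2: Cedarfen=30 Greywater=18 Ironridge=12 Juniper=11 → close Cedarfen (overflow 22)
  30÷3 = 10 each, +1 to first 0
Round 3: Greywater=28 Ironridge=22 Juniper=21 → close Greywater (overflow 16)
  28÷2 = 14 each, +1 to first 0
Round 4: Ironridge=36 Juniper=35 → close Juniper (overflow 22)
  35÷1 = 35 each, +1 to first 0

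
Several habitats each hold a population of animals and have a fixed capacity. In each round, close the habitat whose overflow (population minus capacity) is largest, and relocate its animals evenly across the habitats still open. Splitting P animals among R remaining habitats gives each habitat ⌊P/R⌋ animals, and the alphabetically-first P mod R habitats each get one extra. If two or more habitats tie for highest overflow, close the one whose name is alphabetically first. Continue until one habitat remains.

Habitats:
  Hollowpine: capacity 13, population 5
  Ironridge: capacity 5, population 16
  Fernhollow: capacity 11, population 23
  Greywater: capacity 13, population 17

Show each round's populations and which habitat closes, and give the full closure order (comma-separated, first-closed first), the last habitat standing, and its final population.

Closure order: Fernhollow, Ironridge, Greywater
Last habitat: Hollowpine with 61 animals

Round 1: Fernhollow=23 Greywater=17 Hollowpine=5 Ironridge=16 → close Fernhollow (overflow 12)
  23÷3 = 7 each, +1 to first 2
Round 2: Greywater=25 Hollowpine=13 Ironridge=23 → close Ironridge (overflow 18)
  23÷2 = 11 each, +1 to first 1
Round 3: Greywater=37 Hollowpine=24 → close Greywater (overflow 24)
  37÷1 = 37 each, +1 to first 0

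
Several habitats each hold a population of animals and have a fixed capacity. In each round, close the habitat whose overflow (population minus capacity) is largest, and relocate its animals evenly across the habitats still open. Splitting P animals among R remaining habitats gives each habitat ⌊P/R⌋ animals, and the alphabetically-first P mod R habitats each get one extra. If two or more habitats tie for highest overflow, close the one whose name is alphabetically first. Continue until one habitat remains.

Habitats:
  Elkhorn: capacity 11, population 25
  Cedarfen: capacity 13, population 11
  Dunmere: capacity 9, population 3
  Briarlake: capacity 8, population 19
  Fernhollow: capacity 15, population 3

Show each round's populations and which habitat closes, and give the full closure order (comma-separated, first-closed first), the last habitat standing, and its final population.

Closure order: Elkhorn, Briarlake, Cedarfen, Dunmere
Last habitat: Fernhollow with 61 animals

Round 1: Briarlake=19 Cedarfen=11 Dunmere=3 Elkhorn=25 Fernhollow=3 → close Elkhorn (overflow 14)
  25÷4 = 6 each, +1 to first 1
Round 2: Briarlake=26 Cedarfen=17 Dunmere=9 Fernhollow=9 → close Briarlake (overflow 18)
  26÷3 = 8 each, +1 to first 2
Round 3: Cedarfen=26 Dunmere=18 Fernhollow=17 → close Cedarfen (overflow 13)
  26÷2 = 13 each, +1 to first 0
Round 4: Dunmere=31 Fernhollow=30 → close Dunmere (overflow 22)
  31÷1 = 31 each, +1 to first 0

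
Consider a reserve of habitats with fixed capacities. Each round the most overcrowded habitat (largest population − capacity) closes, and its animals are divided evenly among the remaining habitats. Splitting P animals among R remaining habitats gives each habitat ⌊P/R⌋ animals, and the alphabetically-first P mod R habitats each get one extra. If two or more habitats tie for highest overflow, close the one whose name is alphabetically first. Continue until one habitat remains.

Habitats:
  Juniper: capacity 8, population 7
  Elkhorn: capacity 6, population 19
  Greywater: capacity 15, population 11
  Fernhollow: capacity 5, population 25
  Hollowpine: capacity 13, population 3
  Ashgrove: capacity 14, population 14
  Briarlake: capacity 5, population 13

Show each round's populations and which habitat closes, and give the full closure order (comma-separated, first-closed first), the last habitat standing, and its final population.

Round 1: Ashgrove=14 Briarlake=13 Elkhorn=19 Fernhollow=25 Greywater=11 Hollowpine=3 Juniper=7 → close Fernhollow (overflow 20)
  25÷6 = 4 each, +1 to first 1
Round 2: Ashgrove=19 Briarlake=17 Elkhorn=23 Greywater=15 Hollowpine=7 Juniper=11 → close Elkhorn (overflow 17)
  23÷5 = 4 each, +1 to first 3
Round 3: Ashgrove=24 Briarlake=22 Greywater=20 Hollowpine=11 Juniper=15 → close Briarlake (overflow 17)
  22÷4 = 5 each, +1 to first 2
Round 4: Ashgrove=30 Greywater=26 Hollowpine=16 Juniper=20 → close Ashgrove (overflow 16)
  30÷3 = 10 each, +1 to first 0
Round 5: Greywater=36 Hollowpine=26 Juniper=30 → close Juniper (overflow 22)
  30÷2 = 15 each, +1 to first 0
Round 6: Greywater=51 Hollowpine=41 → close Greywater (overflow 36)
  51÷1 = 51 each, +1 to first 0

Closure order: Fernhollow, Elkhorn, Briarlake, Ashgrove, Juniper, Greywater
Last habitat: Hollowpine with 92 animals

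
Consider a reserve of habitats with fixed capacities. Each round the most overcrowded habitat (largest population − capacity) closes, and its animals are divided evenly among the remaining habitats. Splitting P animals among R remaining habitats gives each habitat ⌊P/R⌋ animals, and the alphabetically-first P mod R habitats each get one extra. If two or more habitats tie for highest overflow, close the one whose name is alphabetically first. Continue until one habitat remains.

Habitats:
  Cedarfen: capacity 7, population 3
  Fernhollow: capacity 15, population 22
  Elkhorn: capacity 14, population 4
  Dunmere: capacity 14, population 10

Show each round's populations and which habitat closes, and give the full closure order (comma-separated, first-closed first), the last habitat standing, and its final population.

Round 1: Cedarfen=3 Dunmere=10 Elkhorn=4 Fernhollow=22 → close Fernhollow (overflow 7)
  22÷3 = 7 each, +1 to first 1
Round 2: Cedarfen=11 Dunmere=17 Elkhorn=11 → close Cedarfen (overflow 4)
  11÷2 = 5 each, +1 to first 1
Round 3: Dunmere=23 Elkhorn=16 → close Dunmere (overflow 9)
  23÷1 = 23 each, +1 to first 0

Closure order: Fernhollow, Cedarfen, Dunmere
Last habitat: Elkhorn with 39 animals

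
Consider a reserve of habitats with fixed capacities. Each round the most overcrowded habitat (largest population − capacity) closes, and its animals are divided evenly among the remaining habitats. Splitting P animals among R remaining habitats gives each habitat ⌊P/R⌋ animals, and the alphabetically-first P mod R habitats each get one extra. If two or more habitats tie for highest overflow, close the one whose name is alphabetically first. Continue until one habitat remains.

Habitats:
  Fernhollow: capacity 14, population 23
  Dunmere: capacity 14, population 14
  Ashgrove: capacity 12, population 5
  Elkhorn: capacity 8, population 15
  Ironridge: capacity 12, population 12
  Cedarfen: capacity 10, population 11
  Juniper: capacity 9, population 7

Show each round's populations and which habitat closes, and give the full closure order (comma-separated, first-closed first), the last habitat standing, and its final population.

Round 1: Ashgrove=5 Cedarfen=11 Dunmere=14 Elkhorn=15 Fernhollow=23 Ironridge=12 Juniper=7 → close Fernhollow (overflow 9)
  23÷6 = 3 each, +1 to first 5
Round 2: Ashgrove=9 Cedarfen=15 Dunmere=18 Elkhorn=19 Ironridge=16 Juniper=10 → close Elkhorn (overflow 11)
  19÷5 = 3 each, +1 to first 4
Round 3: Ashgrove=13 Cedarfen=19 Dunmere=22 Ironridge=20 Juniper=13 → close Cedarfen (overflow 9)
  19÷4 = 4 each, +1 to first 3
Round 4: Ashgrove=18 Dunmere=27 Ironridge=25 Juniper=17 → close Dunmere (overflow 13)
  27÷3 = 9 each, +1 to first 0
Round 5: Ashgrove=27 Ironridge=34 Juniper=26 → close Ironridge (overflow 22)
  34÷2 = 17 each, +1 to first 0
Round 6: Ashgrove=44 Juniper=43 → close Juniper (overflow 34)
  43÷1 = 43 each, +1 to first 0

Closure order: Fernhollow, Elkhorn, Cedarfen, Dunmere, Ironridge, Juniper
Last habitat: Ashgrove with 87 animals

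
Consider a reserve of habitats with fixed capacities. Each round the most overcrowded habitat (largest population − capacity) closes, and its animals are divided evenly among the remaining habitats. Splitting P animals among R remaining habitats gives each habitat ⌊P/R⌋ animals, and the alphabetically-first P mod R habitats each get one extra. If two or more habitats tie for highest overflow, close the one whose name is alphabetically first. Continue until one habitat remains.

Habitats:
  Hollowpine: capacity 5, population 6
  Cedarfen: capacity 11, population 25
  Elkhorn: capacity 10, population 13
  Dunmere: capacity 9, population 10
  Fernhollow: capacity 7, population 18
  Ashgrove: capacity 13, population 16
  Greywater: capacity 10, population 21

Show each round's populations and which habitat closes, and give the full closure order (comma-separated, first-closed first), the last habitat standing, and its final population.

Closure order: Cedarfen, Fernhollow, Greywater, Ashgrove, Dunmere, Elkhorn
Last habitat: Hollowpine with 109 animals

Round 1: Ashgrove=16 Cedarfen=25 Dunmere=10 Elkhorn=13 Fernhollow=18 Greywater=21 Hollowpine=6 → close Cedarfen (overflow 14)
  25÷6 = 4 each, +1 to first 1
Round 2: Ashgrove=21 Dunmere=14 Elkhorn=17 Fernhollow=22 Greywater=25 Hollowpine=10 → close Fernhollow (overflow 15)
  22÷5 = 4 each, +1 to first 2
Round 3: Ashgrove=26 Dunmere=19 Elkhorn=21 Greywater=29 Hollowpine=14 → close Greywater (overflow 19)
  29÷4 = 7 each, +1 to first 1
Round 4: Ashgrove=34 Dunmere=26 Elkhorn=28 Hollowpine=21 → close Ashgrove (overflow 21)
  34÷3 = 11 each, +1 to first 1
Round 5: Dunmere=38 Elkhorn=39 Hollowpine=32 → close Dunmere (overflow 29)
  38÷2 = 19 each, +1 to first 0
Round 6: Elkhorn=58 Hollowpine=51 → close Elkhorn (overflow 48)
  58÷1 = 58 each, +1 to first 0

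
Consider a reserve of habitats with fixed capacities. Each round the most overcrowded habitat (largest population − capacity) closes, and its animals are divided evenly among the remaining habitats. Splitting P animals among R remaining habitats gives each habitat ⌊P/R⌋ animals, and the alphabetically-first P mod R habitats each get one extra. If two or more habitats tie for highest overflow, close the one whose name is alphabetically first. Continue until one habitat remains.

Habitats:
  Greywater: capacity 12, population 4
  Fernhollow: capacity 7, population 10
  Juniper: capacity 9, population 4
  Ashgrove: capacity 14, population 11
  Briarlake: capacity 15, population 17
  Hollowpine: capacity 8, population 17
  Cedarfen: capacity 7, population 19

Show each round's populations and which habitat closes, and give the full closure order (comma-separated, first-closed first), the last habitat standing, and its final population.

Round 1: Ashgrove=11 Briarlake=17 Cedarfen=19 Fernhollow=10 Greywater=4 Hollowpine=17 Juniper=4 → close Cedarfen (overflow 12)
  19÷6 = 3 each, +1 to first 1
Round 2: Ashgrove=15 Briarlake=20 Fernhollow=13 Greywater=7 Hollowpine=20 Juniper=7 → close Hollowpine (overflow 12)
  20÷5 = 4 each, +1 to first 0
Round 3: Ashgrove=19 Briarlake=24 Fernhollow=17 Greywater=11 Juniper=11 → close Fernhollow (overflow 10)
  17÷4 = 4 each, +1 to first 1
Round 4: Ashgrove=24 Briarlake=28 Greywater=15 Juniper=15 → close Briarlake (overflow 13)
  28÷3 = 9 each, +1 to first 1
Round 5: Ashgrove=34 Greywater=24 Juniper=24 → close Ashgrove (overflow 20)
  34÷2 = 17 each, +1 to first 0
Round 6: Greywater=41 Juniper=41 → close Juniper (overflow 32)
  41÷1 = 41 each, +1 to first 0

Closure order: Cedarfen, Hollowpine, Fernhollow, Briarlake, Ashgrove, Juniper
Last habitat: Greywater with 82 animals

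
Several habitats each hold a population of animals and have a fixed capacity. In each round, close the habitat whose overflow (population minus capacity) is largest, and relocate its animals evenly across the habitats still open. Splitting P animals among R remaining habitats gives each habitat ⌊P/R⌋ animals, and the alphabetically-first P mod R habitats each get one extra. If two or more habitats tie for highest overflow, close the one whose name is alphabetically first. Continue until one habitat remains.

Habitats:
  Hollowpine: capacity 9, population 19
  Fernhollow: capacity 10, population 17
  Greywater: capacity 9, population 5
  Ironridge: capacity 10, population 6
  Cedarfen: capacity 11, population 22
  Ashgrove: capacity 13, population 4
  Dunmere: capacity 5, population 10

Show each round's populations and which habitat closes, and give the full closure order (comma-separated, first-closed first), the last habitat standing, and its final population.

Closure order: Cedarfen, Hollowpine, Fernhollow, Dunmere, Greywater, Ashgrove
Last habitat: Ironridge with 83 animals

Round 1: Ashgrove=4 Cedarfen=22 Dunmere=10 Fernhollow=17 Greywater=5 Hollowpine=19 Ironridge=6 → close Cedarfen (overflow 11)
  22÷6 = 3 each, +1 to first 4
Round 2: Ashgrove=8 Dunmere=14 Fernhollow=21 Greywater=9 Hollowpine=22 Ironridge=9 → close Hollowpine (overflow 13)
  22÷5 = 4 each, +1 to first 2
Round 3: Ashgrove=13 Dunmere=19 Fernhollow=25 Greywater=13 Ironridge=13 → close Fernhollow (overflow 15)
  25÷4 = 6 each, +1 to first 1
Round 4: Ashgrove=20 Dunmere=25 Greywater=19 Ironridge=19 → close Dunmere (overflow 20)
  25÷3 = 8 each, +1 to first 1
Round 5: Ashgrove=29 Greywater=27 Ironridge=27 → close Greywater (overflow 18)
  27÷2 = 13 each, +1 to first 1
Round 6: Ashgrove=43 Ironridge=40 → close Ashgrove (overflow 30)
  43÷1 = 43 each, +1 to first 0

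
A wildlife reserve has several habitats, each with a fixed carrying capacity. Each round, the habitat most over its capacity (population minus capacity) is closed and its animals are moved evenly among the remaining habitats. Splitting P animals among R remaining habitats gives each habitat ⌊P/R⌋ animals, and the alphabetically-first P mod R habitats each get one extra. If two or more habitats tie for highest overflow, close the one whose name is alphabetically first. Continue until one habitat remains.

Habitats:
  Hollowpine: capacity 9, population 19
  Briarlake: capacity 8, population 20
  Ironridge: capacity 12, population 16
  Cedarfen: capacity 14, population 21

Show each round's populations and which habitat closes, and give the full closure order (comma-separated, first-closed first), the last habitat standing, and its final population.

Round 1: Briarlake=20 Cedarfen=21 Hollowpine=19 Ironridge=16 → close Briarlake (overflow 12)
  20÷3 = 6 each, +1 to first 2
Round 2: Cedarfen=28 Hollowpine=26 Ironridge=22 → close Hollowpine (overflow 17)
  26÷2 = 13 each, +1 to first 0
Round 3: Cedarfen=41 Ironridge=35 → close Cedarfen (overflow 27)
  41÷1 = 41 each, +1 to first 0

Closure order: Briarlake, Hollowpine, Cedarfen
Last habitat: Ironridge with 76 animals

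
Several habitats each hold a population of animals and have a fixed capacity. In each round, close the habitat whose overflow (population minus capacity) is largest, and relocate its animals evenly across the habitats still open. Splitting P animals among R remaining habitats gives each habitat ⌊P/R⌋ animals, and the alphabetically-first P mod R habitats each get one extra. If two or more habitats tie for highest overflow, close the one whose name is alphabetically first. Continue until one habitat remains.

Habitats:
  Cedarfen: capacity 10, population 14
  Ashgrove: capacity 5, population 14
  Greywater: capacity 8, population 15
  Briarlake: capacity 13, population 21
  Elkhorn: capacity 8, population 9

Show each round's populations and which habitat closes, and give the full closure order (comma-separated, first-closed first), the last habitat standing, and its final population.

Closure order: Ashgrove, Briarlake, Greywater, Cedarfen
Last habitat: Elkhorn with 73 animals

Round 1: Ashgrove=14 Briarlake=21 Cedarfen=14 Elkhorn=9 Greywater=15 → close Ashgrove (overflow 9)
  14÷4 = 3 each, +1 to first 2
Round 2: Briarlake=25 Cedarfen=18 Elkhorn=12 Greywater=18 → close Briarlake (overflow 12)
  25÷3 = 8 each, +1 to first 1
Round 3: Cedarfen=27 Elkhorn=20 Greywater=26 → close Greywater (overflow 18)
  26÷2 = 13 each, +1 to first 0
Round 4: Cedarfen=40 Elkhorn=33 → close Cedarfen (overflow 30)
  40÷1 = 40 each, +1 to first 0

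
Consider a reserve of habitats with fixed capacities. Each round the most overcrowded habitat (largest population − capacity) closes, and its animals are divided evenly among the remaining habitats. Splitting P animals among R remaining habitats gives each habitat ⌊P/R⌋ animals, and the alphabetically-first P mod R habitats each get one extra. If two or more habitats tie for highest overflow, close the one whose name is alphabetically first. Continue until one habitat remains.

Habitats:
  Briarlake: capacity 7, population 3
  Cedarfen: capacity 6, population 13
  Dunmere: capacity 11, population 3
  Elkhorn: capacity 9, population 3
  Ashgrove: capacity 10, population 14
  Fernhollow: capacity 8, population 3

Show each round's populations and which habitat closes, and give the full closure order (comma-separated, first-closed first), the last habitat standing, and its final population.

Closure order: Cedarfen, Ashgrove, Briarlake, Elkhorn, Dunmere
Last habitat: Fernhollow with 39 animals

Round 1: Ashgrove=14 Briarlake=3 Cedarfen=13 Dunmere=3 Elkhorn=3 Fernhollow=3 → close Cedarfen (overflow 7)
  13÷5 = 2 each, +1 to first 3
Round 2: Ashgrove=17 Briarlake=6 Dunmere=6 Elkhorn=5 Fernhollow=5 → close Ashgrove (overflow 7)
  17÷4 = 4 each, +1 to first 1
Round 3: Briarlake=11 Dunmere=10 Elkhorn=9 Fernhollow=9 → close Briarlake (overflow 4)
  11÷3 = 3 each, +1 to first 2
Round 4: Dunmere=14 Elkhorn=13 Fernhollow=12 → close Elkhorn (overflow 4)
  13÷2 = 6 each, +1 to first 1
Round 5: Dunmere=21 Fernhollow=18 → close Dunmere (overflow 10)
  21÷1 = 21 each, +1 to first 0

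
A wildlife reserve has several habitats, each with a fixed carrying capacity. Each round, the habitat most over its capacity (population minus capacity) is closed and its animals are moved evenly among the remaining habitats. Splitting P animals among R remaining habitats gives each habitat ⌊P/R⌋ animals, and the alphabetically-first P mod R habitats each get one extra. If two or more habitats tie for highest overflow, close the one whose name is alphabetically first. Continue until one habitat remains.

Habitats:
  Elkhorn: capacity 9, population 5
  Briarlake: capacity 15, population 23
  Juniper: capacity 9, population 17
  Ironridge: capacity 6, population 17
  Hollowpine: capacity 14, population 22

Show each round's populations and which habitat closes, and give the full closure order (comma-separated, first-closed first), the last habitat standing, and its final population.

Closure order: Ironridge, Briarlake, Hollowpine, Juniper
Last habitat: Elkhorn with 84 animals

Round 1: Briarlake=23 Elkhorn=5 Hollowpine=22 Ironridge=17 Juniper=17 → close Ironridge (overflow 11)
  17÷4 = 4 each, +1 to first 1
Round 2: Briarlake=28 Elkhorn=9 Hollowpine=26 Juniper=21 → close Briarlake (overflow 13)
  28÷3 = 9 each, +1 to first 1
Round 3: Elkhorn=19 Hollowpine=35 Juniper=30 → close Hollowpine (overflow 21)
  35÷2 = 17 each, +1 to first 1
Round 4: Elkhorn=37 Juniper=47 → close Juniper (overflow 38)
  47÷1 = 47 each, +1 to first 0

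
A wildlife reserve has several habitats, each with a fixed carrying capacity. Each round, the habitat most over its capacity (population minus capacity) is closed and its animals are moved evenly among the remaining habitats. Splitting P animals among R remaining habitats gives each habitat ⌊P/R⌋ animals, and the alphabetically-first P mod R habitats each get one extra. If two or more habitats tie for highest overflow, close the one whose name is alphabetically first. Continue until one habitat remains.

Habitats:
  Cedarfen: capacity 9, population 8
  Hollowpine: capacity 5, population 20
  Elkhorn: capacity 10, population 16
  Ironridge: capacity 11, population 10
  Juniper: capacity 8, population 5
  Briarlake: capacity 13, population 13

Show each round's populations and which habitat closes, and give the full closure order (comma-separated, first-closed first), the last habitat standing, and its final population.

Closure order: Hollowpine, Elkhorn, Briarlake, Cedarfen, Ironridge
Last habitat: Juniper with 72 animals

Round 1: Briarlake=13 Cedarfen=8 Elkhorn=16 Hollowpine=20 Ironridge=10 Juniper=5 → close Hollowpine (overflow 15)
  20÷5 = 4 each, +1 to first 0
Round 2: Briarlake=17 Cedarfen=12 Elkhorn=20 Ironridge=14 Juniper=9 → close Elkhorn (overflow 10)
  20÷4 = 5 each, +1 to first 0
Round 3: Briarlake=22 Cedarfen=17 Ironridge=19 Juniper=14 → close Briarlake (overflow 9)
  22÷3 = 7 each, +1 to first 1
Round 4: Cedarfen=25 Ironridge=26 Juniper=21 → close Cedarfen (overflow 16)
  25÷2 = 12 each, +1 to first 1
Round 5: Ironridge=39 Juniper=33 → close Ironridge (overflow 28)
  39÷1 = 39 each, +1 to first 0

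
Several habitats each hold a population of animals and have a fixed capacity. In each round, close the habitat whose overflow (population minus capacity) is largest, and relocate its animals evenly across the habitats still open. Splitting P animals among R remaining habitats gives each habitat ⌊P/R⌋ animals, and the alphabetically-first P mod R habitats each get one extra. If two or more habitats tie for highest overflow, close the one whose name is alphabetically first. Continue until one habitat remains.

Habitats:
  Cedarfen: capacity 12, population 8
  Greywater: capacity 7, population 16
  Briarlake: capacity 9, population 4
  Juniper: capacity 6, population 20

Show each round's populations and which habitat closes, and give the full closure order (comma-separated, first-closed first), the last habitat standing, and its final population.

Closure order: Juniper, Greywater, Cedarfen
Last habitat: Briarlake with 48 animals

Round 1: Briarlake=4 Cedarfen=8 Greywater=16 Juniper=20 → close Juniper (overflow 14)
  20÷3 = 6 each, +1 to first 2
Round 2: Briarlake=11 Cedarfen=15 Greywater=22 → close Greywater (overflow 15)
  22÷2 = 11 each, +1 to first 0
Round 3: Briarlake=22 Cedarfen=26 → close Cedarfen (overflow 14)
  26÷1 = 26 each, +1 to first 0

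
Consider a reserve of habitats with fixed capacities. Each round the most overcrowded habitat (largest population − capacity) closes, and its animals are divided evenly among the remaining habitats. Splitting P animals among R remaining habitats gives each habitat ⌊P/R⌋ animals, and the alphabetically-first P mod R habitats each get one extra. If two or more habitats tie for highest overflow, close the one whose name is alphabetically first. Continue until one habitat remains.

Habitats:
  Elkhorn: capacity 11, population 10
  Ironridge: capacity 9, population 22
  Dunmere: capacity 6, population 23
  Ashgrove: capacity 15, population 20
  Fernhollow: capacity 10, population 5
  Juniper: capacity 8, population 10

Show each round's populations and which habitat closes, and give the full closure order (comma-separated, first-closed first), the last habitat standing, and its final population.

Round 1: Ashgrove=20 Dunmere=23 Elkhorn=10 Fernhollow=5 Ironridge=22 Juniper=10 → close Dunmere (overflow 17)
  23÷5 = 4 each, +1 to first 3
Round 2: Ashgrove=25 Elkhorn=15 Fernhollow=10 Ironridge=26 Juniper=14 → close Ironridge (overflow 17)
  26÷4 = 6 each, +1 to first 2
Round 3: Ashgrove=32 Elkhorn=22 Fernhollow=16 Juniper=20 → close Ashgrove (overflow 17)
  32÷3 = 10 each, +1 to first 2
Round 4: Elkhorn=33 Fernhollow=27 Juniper=30 → close Elkhorn (overflow 22)
  33÷2 = 16 each, +1 to first 1
Round 5: Fernhollow=44 Juniper=46 → close Juniper (overflow 38)
  46÷1 = 46 each, +1 to first 0

Closure order: Dunmere, Ironridge, Ashgrove, Elkhorn, Juniper
Last habitat: Fernhollow with 90 animals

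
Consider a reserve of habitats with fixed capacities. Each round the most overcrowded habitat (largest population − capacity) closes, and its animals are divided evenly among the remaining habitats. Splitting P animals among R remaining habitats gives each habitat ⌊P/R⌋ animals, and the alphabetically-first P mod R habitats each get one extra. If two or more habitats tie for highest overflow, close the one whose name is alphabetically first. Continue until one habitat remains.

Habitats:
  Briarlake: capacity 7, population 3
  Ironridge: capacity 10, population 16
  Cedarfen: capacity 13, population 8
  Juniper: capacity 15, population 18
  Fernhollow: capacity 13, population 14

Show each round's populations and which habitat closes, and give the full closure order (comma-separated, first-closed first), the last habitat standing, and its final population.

Round 1: Briarlake=3 Cedarfen=8 Fernhollow=14 Ironridge=16 Juniper=18 → close Ironridge (overflow 6)
  16÷4 = 4 each, +1 to first 0
Round 2: Briarlake=7 Cedarfen=12 Fernhollow=18 Juniper=22 → close Juniper (overflow 7)
  22÷3 = 7 each, +1 to first 1
Round 3: Briarlake=15 Cedarfen=19 Fernhollow=25 → close Fernhollow (overflow 12)
  25÷2 = 12 each, +1 to first 1
Round 4: Briarlake=28 Cedarfen=31 → close Briarlake (overflow 21)
  28÷1 = 28 each, +1 to first 0

Closure order: Ironridge, Juniper, Fernhollow, Briarlake
Last habitat: Cedarfen with 59 animals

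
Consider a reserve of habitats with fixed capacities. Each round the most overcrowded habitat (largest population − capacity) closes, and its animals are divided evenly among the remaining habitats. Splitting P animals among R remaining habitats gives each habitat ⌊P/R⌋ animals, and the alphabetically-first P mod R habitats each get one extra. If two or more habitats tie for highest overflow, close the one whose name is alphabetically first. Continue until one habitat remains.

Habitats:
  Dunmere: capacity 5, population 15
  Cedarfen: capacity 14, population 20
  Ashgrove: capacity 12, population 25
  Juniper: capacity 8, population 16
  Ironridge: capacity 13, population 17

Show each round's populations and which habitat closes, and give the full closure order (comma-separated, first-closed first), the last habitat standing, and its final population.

Closure order: Ashgrove, Dunmere, Juniper, Cedarfen
Last habitat: Ironridge with 93 animals

Round 1: Ashgrove=25 Cedarfen=20 Dunmere=15 Ironridge=17 Juniper=16 → close Ashgrove (overflow 13)
  25÷4 = 6 each, +1 to first 1
Round 2: Cedarfen=27 Dunmere=21 Ironridge=23 Juniper=22 → close Dunmere (overflow 16)
  21÷3 = 7 each, +1 to first 0
Round 3: Cedarfen=34 Ironridge=30 Juniper=29 → close Juniper (overflow 21)
  29÷2 = 14 each, +1 to first 1
Round 4: Cedarfen=49 Ironridge=44 → close Cedarfen (overflow 35)
  49÷1 = 49 each, +1 to first 0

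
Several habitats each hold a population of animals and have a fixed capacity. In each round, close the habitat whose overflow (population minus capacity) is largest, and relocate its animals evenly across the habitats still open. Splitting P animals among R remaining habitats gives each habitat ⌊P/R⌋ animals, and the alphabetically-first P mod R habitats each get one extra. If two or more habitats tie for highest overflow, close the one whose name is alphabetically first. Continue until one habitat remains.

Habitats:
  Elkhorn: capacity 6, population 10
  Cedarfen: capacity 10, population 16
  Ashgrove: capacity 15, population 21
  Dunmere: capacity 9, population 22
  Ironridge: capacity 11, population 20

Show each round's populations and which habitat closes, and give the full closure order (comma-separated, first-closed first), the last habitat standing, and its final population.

Closure order: Dunmere, Ironridge, Ashgrove, Cedarfen
Last habitat: Elkhorn with 89 animals

Round 1: Ashgrove=21 Cedarfen=16 Dunmere=22 Elkhorn=10 Ironridge=20 → close Dunmere (overflow 13)
  22÷4 = 5 each, +1 to first 2
Round 2: Ashgrove=27 Cedarfen=22 Elkhorn=15 Ironridge=25 → close Ironridge (overflow 14)
  25÷3 = 8 each, +1 to first 1
Round 3: Ashgrove=36 Cedarfen=30 Elkhorn=23 → close Ashgrove (overflow 21)
  36÷2 = 18 each, +1 to first 0
Round 4: Cedarfen=48 Elkhorn=41 → close Cedarfen (overflow 38)
  48÷1 = 48 each, +1 to first 0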